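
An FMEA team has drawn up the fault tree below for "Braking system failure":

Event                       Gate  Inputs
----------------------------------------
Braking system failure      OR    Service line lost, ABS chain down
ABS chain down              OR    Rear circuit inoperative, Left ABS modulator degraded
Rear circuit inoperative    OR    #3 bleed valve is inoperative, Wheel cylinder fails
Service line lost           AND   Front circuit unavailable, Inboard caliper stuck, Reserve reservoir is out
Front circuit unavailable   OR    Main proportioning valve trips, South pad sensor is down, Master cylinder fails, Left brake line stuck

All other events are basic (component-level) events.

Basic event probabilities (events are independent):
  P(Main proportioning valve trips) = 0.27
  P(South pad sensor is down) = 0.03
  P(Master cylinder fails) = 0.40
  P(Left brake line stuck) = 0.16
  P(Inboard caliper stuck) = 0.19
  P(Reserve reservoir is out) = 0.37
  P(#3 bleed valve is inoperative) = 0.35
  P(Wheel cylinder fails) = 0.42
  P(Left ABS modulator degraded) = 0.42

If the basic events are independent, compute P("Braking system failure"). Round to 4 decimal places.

0.7912

P(Front circuit unavailable) [OR] = 1 − (1−0.27) × (1−0.03) × (1−0.40) × (1−0.16) = 0.643118
P(Service line lost) [AND] = 0.643118 × 0.19 × 0.37 = 0.045211
P(Rear circuit inoperative) [OR] = 1 − (1−0.35) × (1−0.42) = 0.623000
P(ABS chain down) [OR] = 1 − (1−0.623000) × (1−0.42) = 0.781340
P(Braking system failure) [OR] = 1 − (1−0.045211) × (1−0.781340) = 0.791226
Rounded to 4 decimal places: P(Braking system failure) ≈ 0.7912.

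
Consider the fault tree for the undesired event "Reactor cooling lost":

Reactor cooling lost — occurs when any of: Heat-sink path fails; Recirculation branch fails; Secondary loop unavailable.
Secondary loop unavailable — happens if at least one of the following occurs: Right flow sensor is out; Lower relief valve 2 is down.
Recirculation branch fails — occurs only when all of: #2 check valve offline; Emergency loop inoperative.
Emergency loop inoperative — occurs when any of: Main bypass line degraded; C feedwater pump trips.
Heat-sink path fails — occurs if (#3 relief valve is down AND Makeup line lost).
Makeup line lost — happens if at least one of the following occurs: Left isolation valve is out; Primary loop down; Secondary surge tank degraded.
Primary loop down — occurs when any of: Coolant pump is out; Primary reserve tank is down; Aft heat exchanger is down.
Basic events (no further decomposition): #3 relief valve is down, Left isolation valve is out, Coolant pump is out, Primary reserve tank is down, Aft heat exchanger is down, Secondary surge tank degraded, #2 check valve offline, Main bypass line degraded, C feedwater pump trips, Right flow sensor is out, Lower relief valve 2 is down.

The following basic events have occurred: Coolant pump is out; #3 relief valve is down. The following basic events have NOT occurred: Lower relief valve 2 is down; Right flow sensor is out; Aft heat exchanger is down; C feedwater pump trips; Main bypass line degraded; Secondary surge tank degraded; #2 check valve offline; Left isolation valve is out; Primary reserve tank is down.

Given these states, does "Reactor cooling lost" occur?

Yes

Primary loop down [OR]: Coolant pump is out=occurs, Primary reserve tank is down=not, Aft heat exchanger is down=not → at least one input occurs → occurs.
Makeup line lost [OR]: Left isolation valve is out=not, Primary loop down=occurs, Secondary surge tank degraded=not → at least one input occurs → occurs.
Heat-sink path fails [AND]: #3 relief valve is down=occurs, Makeup line lost=occurs → all inputs occur → occurs.
Emergency loop inoperative [OR]: Main bypass line degraded=not, C feedwater pump trips=not → no input occurs → does not occur.
Recirculation branch fails [AND]: #2 check valve offline=not, Emergency loop inoperative=not → not all inputs occur → does not occur.
Secondary loop unavailable [OR]: Right flow sensor is out=not, Lower relief valve 2 is down=not → no input occurs → does not occur.
Reactor cooling lost [OR]: Heat-sink path fails=occurs, Recirculation branch fails=not, Secondary loop unavailable=not → at least one input occurs → occurs.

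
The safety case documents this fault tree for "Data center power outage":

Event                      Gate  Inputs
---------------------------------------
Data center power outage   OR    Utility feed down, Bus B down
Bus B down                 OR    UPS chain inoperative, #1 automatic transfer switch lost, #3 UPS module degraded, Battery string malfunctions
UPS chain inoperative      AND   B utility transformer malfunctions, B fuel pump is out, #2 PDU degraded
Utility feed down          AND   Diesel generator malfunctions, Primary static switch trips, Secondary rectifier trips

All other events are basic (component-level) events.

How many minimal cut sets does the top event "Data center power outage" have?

5

Utility feed down [AND]: one cut set from each child combined → 1 × 1 × 1 = 1 cut set(s).
UPS chain inoperative [AND]: one cut set from each child combined → 1 × 1 × 1 = 1 cut set(s).
Bus B down [OR]: union of children's cut sets → 4 cut set(s).
Data center power outage [OR]: union of children's cut sets → 5 cut set(s).
Minimal cut sets: {Diesel generator malfunctions, Primary static switch trips, Secondary rectifier trips}; {#2 PDU degraded, B fuel pump is out, B utility transformer malfunctions}; {#1 automatic transfer switch lost}; {#3 UPS module degraded}; {Battery string malfunctions}.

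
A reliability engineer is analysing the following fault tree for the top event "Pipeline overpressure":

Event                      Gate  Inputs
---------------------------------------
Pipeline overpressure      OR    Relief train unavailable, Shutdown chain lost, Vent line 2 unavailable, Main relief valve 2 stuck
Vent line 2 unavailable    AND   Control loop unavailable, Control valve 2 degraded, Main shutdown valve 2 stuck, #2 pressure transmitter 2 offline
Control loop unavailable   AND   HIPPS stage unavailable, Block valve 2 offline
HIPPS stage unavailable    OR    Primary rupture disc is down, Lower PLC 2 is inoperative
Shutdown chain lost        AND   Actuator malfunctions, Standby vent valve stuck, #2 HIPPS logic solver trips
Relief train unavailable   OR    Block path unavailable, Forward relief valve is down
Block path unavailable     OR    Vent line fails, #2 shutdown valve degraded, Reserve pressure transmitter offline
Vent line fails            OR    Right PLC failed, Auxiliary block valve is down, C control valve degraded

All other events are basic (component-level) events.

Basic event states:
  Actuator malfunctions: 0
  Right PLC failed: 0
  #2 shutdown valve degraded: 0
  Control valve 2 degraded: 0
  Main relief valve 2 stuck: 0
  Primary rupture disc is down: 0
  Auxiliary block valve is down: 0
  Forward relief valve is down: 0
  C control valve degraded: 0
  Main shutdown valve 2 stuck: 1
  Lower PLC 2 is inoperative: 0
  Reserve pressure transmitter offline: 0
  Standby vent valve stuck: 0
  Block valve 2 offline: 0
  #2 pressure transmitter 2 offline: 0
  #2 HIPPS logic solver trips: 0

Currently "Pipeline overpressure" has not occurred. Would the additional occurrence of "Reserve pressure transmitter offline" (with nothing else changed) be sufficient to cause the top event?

Counterfactual: set "Reserve pressure transmitter offline" to occurred.
Vent line fails [OR]: Right PLC failed=not, Auxiliary block valve is down=not, C control valve degraded=not → no input occurs → does not occur.
Block path unavailable [OR]: Vent line fails=not, #2 shutdown valve degraded=not, Reserve pressure transmitter offline=occurs → at least one input occurs → occurs.
Relief train unavailable [OR]: Block path unavailable=occurs, Forward relief valve is down=not → at least one input occurs → occurs.
Shutdown chain lost [AND]: Actuator malfunctions=not, Standby vent valve stuck=not, #2 HIPPS logic solver trips=not → not all inputs occur → does not occur.
HIPPS stage unavailable [OR]: Primary rupture disc is down=not, Lower PLC 2 is inoperative=not → no input occurs → does not occur.
Control loop unavailable [AND]: HIPPS stage unavailable=not, Block valve 2 offline=not → not all inputs occur → does not occur.
Vent line 2 unavailable [AND]: Control loop unavailable=not, Control valve 2 degraded=not, Main shutdown valve 2 stuck=occurs, #2 pressure transmitter 2 offline=not → not all inputs occur → does not occur.
Pipeline overpressure [OR]: Relief train unavailable=occurs, Shutdown chain lost=not, Vent line 2 unavailable=not, Main relief valve 2 stuck=not → at least one input occurs → occurs.

Yes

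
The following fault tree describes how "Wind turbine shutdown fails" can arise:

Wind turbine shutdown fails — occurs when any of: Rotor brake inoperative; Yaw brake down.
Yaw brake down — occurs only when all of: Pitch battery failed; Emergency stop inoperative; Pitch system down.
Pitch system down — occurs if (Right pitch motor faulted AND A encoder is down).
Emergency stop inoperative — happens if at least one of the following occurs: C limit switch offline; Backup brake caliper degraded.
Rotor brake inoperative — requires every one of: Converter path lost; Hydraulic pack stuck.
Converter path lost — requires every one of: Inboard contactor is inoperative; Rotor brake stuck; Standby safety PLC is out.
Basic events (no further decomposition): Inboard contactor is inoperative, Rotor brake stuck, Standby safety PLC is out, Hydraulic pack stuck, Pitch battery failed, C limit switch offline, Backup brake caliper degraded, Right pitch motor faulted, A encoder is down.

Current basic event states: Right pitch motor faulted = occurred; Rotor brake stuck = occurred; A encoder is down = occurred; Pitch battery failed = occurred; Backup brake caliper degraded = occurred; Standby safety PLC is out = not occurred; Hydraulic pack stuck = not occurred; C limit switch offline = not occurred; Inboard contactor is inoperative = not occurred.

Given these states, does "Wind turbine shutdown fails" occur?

Yes

Converter path lost [AND]: Inboard contactor is inoperative=not, Rotor brake stuck=occurs, Standby safety PLC is out=not → not all inputs occur → does not occur.
Rotor brake inoperative [AND]: Converter path lost=not, Hydraulic pack stuck=not → not all inputs occur → does not occur.
Emergency stop inoperative [OR]: C limit switch offline=not, Backup brake caliper degraded=occurs → at least one input occurs → occurs.
Pitch system down [AND]: Right pitch motor faulted=occurs, A encoder is down=occurs → all inputs occur → occurs.
Yaw brake down [AND]: Pitch battery failed=occurs, Emergency stop inoperative=occurs, Pitch system down=occurs → all inputs occur → occurs.
Wind turbine shutdown fails [OR]: Rotor brake inoperative=not, Yaw brake down=occurs → at least one input occurs → occurs.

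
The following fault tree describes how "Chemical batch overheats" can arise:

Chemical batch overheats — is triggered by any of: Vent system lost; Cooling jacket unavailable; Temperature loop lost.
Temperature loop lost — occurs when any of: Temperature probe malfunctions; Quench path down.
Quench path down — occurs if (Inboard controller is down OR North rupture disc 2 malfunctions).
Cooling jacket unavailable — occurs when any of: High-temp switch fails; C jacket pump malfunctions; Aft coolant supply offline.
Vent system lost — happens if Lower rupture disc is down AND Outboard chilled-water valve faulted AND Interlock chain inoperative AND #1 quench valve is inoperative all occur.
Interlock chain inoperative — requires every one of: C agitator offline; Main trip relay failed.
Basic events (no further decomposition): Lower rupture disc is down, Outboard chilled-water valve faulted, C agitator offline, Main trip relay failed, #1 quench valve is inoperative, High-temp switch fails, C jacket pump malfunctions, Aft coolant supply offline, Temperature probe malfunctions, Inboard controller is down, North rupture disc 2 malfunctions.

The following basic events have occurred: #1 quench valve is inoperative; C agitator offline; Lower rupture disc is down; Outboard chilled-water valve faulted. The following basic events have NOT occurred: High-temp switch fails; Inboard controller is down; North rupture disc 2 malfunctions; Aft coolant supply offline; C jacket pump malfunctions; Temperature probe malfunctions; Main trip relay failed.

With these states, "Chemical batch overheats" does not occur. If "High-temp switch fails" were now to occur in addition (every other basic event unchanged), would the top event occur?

Yes

Counterfactual: set "High-temp switch fails" to occurred.
Interlock chain inoperative [AND]: C agitator offline=occurs, Main trip relay failed=not → not all inputs occur → does not occur.
Vent system lost [AND]: Lower rupture disc is down=occurs, Outboard chilled-water valve faulted=occurs, Interlock chain inoperative=not, #1 quench valve is inoperative=occurs → not all inputs occur → does not occur.
Cooling jacket unavailable [OR]: High-temp switch fails=occurs, C jacket pump malfunctions=not, Aft coolant supply offline=not → at least one input occurs → occurs.
Quench path down [OR]: Inboard controller is down=not, North rupture disc 2 malfunctions=not → no input occurs → does not occur.
Temperature loop lost [OR]: Temperature probe malfunctions=not, Quench path down=not → no input occurs → does not occur.
Chemical batch overheats [OR]: Vent system lost=not, Cooling jacket unavailable=occurs, Temperature loop lost=not → at least one input occurs → occurs.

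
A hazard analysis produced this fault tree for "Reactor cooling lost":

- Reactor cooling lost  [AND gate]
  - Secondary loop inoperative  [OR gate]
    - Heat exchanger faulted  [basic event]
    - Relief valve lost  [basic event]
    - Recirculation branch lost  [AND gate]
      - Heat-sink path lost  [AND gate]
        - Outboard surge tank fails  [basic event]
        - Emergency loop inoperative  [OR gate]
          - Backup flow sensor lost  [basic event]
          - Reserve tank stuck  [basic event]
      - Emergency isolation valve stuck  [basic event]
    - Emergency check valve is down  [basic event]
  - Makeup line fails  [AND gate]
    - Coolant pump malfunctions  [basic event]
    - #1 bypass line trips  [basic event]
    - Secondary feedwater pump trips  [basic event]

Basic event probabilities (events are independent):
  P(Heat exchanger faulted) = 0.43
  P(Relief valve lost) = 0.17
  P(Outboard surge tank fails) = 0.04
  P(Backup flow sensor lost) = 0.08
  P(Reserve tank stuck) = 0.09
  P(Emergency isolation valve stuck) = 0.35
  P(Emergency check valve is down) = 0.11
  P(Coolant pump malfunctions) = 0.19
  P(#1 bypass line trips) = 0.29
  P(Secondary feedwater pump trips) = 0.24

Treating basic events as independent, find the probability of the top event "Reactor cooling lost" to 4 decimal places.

P(Emergency loop inoperative) [OR] = 1 − (1−0.08) × (1−0.09) = 0.162800
P(Heat-sink path lost) [AND] = 0.04 × 0.162800 = 0.006512
P(Recirculation branch lost) [AND] = 0.006512 × 0.35 = 0.002279
P(Secondary loop inoperative) [OR] = 1 − (1−0.43) × (1−0.17) × (1−0.002279) × (1−0.11) = 0.579901
P(Makeup line fails) [AND] = 0.19 × 0.29 × 0.24 = 0.013224
P(Reactor cooling lost) [AND] = 0.579901 × 0.013224 = 0.007669
Rounded to 4 decimal places: P(Reactor cooling lost) ≈ 0.0077.

0.0077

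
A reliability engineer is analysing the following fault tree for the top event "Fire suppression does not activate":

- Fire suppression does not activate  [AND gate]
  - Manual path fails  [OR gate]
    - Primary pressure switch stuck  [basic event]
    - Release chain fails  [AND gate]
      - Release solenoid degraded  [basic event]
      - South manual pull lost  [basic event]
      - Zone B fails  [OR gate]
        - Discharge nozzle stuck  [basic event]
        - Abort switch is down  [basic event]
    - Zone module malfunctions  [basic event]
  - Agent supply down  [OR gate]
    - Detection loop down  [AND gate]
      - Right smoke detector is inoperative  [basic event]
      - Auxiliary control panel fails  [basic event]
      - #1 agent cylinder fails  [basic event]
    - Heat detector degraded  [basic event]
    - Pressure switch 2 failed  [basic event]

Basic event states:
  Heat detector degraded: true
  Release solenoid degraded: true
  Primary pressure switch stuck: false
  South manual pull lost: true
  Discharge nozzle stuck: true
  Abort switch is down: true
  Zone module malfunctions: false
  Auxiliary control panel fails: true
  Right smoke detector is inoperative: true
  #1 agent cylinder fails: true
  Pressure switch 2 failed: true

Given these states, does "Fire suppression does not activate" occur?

Yes

Zone B fails [OR]: Discharge nozzle stuck=occurs, Abort switch is down=occurs → at least one input occurs → occurs.
Release chain fails [AND]: Release solenoid degraded=occurs, South manual pull lost=occurs, Zone B fails=occurs → all inputs occur → occurs.
Manual path fails [OR]: Primary pressure switch stuck=not, Release chain fails=occurs, Zone module malfunctions=not → at least one input occurs → occurs.
Detection loop down [AND]: Right smoke detector is inoperative=occurs, Auxiliary control panel fails=occurs, #1 agent cylinder fails=occurs → all inputs occur → occurs.
Agent supply down [OR]: Detection loop down=occurs, Heat detector degraded=occurs, Pressure switch 2 failed=occurs → at least one input occurs → occurs.
Fire suppression does not activate [AND]: Manual path fails=occurs, Agent supply down=occurs → all inputs occur → occurs.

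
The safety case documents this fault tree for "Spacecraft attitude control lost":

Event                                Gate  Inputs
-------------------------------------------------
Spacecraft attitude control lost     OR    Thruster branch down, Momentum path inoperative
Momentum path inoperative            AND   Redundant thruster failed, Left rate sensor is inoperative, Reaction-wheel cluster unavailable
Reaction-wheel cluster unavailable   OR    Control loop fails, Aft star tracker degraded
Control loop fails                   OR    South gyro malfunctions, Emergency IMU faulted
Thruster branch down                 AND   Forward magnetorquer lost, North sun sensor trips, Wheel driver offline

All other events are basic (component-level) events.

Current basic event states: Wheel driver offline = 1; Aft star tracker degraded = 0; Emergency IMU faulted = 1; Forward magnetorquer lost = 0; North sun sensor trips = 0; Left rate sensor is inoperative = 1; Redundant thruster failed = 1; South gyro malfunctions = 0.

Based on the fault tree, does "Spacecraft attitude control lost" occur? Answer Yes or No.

Yes

Thruster branch down [AND]: Forward magnetorquer lost=not, North sun sensor trips=not, Wheel driver offline=occurs → not all inputs occur → does not occur.
Control loop fails [OR]: South gyro malfunctions=not, Emergency IMU faulted=occurs → at least one input occurs → occurs.
Reaction-wheel cluster unavailable [OR]: Control loop fails=occurs, Aft star tracker degraded=not → at least one input occurs → occurs.
Momentum path inoperative [AND]: Redundant thruster failed=occurs, Left rate sensor is inoperative=occurs, Reaction-wheel cluster unavailable=occurs → all inputs occur → occurs.
Spacecraft attitude control lost [OR]: Thruster branch down=not, Momentum path inoperative=occurs → at least one input occurs → occurs.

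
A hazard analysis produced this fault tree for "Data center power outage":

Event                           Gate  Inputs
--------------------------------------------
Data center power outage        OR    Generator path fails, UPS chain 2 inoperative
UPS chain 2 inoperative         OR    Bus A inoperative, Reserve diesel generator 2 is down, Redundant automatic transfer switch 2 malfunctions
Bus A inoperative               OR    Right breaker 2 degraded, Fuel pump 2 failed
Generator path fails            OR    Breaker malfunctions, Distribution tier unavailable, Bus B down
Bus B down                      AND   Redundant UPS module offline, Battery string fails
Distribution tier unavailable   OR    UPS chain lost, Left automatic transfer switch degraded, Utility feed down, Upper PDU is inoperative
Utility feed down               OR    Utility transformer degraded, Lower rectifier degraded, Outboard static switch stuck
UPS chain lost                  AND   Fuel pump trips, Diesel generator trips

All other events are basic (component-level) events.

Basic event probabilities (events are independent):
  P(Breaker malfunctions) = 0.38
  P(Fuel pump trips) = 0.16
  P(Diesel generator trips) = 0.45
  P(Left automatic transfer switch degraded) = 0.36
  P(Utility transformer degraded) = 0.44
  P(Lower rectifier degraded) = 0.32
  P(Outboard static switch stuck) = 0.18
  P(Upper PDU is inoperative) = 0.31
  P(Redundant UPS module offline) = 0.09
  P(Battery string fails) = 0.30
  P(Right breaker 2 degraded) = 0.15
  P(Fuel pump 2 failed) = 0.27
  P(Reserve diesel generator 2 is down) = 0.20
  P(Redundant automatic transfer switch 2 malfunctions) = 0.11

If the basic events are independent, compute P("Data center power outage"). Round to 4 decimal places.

P(UPS chain lost) [AND] = 0.16 × 0.45 = 0.072000
P(Utility feed down) [OR] = 1 − (1−0.44) × (1−0.32) × (1−0.18) = 0.687744
P(Distribution tier unavailable) [OR] = 1 − (1−0.072000) × (1−0.36) × (1−0.687744) × (1−0.31) = 0.872036
P(Bus B down) [AND] = 0.09 × 0.30 = 0.027000
P(Generator path fails) [OR] = 1 − (1−0.38) × (1−0.872036) × (1−0.027000) = 0.922804
P(Bus A inoperative) [OR] = 1 − (1−0.15) × (1−0.27) = 0.379500
P(UPS chain 2 inoperative) [OR] = 1 − (1−0.379500) × (1−0.20) × (1−0.11) = 0.558204
P(Data center power outage) [OR] = 1 − (1−0.922804) × (1−0.558204) = 0.965895
Rounded to 4 decimal places: P(Data center power outage) ≈ 0.9659.

0.9659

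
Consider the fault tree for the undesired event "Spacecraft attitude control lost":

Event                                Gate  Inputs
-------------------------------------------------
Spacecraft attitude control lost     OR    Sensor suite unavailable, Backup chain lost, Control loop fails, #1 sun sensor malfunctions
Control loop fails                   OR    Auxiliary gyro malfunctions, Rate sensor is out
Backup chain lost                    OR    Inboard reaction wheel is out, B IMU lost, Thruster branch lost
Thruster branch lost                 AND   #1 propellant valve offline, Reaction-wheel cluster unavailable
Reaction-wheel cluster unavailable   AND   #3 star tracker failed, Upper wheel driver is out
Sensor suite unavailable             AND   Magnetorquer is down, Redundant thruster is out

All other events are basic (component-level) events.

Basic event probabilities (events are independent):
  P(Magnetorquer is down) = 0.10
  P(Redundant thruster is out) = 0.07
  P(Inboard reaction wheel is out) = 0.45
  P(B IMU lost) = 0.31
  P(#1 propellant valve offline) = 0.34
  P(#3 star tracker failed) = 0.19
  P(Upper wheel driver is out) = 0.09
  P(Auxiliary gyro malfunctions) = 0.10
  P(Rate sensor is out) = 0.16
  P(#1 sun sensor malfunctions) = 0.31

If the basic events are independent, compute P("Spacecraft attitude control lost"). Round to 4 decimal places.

P(Sensor suite unavailable) [AND] = 0.10 × 0.07 = 0.007000
P(Reaction-wheel cluster unavailable) [AND] = 0.19 × 0.09 = 0.017100
P(Thruster branch lost) [AND] = 0.34 × 0.017100 = 0.005814
P(Backup chain lost) [OR] = 1 − (1−0.45) × (1−0.31) × (1−0.005814) = 0.622706
P(Control loop fails) [OR] = 1 − (1−0.10) × (1−0.16) = 0.244000
P(Spacecraft attitude control lost) [OR] = 1 − (1−0.007000) × (1−0.622706) × (1−0.244000) × (1−0.31) = 0.804566
Rounded to 4 decimal places: P(Spacecraft attitude control lost) ≈ 0.8046.

0.8046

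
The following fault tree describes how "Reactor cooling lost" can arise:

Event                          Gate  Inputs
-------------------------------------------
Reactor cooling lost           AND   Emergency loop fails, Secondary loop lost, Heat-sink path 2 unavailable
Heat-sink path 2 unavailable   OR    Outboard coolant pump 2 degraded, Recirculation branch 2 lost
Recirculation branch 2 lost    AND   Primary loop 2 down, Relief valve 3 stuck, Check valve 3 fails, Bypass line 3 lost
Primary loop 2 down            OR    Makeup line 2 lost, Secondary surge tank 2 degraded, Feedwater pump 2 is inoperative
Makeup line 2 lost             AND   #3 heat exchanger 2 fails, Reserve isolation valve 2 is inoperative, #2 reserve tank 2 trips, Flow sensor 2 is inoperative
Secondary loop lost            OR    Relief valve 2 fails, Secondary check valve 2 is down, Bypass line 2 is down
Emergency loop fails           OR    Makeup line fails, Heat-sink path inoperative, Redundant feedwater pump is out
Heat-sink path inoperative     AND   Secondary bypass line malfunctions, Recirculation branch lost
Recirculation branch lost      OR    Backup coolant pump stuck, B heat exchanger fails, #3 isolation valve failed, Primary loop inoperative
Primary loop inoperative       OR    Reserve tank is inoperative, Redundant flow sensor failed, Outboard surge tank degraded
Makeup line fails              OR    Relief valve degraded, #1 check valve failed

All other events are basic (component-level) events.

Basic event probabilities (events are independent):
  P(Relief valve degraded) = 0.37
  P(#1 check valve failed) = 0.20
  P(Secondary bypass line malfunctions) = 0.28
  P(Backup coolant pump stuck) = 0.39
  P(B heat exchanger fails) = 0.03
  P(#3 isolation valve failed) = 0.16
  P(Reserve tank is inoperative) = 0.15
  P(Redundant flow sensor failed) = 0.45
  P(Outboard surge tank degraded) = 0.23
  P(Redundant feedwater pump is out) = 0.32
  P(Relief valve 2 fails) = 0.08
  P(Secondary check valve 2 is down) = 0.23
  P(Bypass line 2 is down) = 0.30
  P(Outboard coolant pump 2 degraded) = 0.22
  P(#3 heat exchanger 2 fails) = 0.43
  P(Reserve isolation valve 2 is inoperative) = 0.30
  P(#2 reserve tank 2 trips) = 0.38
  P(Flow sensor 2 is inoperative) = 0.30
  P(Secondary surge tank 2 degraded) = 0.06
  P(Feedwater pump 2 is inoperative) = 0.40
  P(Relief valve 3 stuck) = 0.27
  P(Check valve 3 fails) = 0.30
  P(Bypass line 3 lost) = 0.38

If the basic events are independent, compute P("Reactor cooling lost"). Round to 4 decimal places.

0.0856

P(Makeup line fails) [OR] = 1 − (1−0.37) × (1−0.20) = 0.496000
P(Primary loop inoperative) [OR] = 1 − (1−0.15) × (1−0.45) × (1−0.23) = 0.640025
P(Recirculation branch lost) [OR] = 1 − (1−0.39) × (1−0.03) × (1−0.16) × (1−0.640025) = 0.821082
P(Heat-sink path inoperative) [AND] = 0.28 × 0.821082 = 0.229903
P(Emergency loop fails) [OR] = 1 − (1−0.496000) × (1−0.229903) × (1−0.32) = 0.736072
P(Secondary loop lost) [OR] = 1 − (1−0.08) × (1−0.23) × (1−0.30) = 0.504120
P(Makeup line 2 lost) [AND] = 0.43 × 0.30 × 0.38 × 0.30 = 0.014706
P(Primary loop 2 down) [OR] = 1 − (1−0.014706) × (1−0.06) × (1−0.40) = 0.444294
P(Recirculation branch 2 lost) [AND] = 0.444294 × 0.27 × 0.30 × 0.38 = 0.013675
P(Heat-sink path 2 unavailable) [OR] = 1 − (1−0.22) × (1−0.013675) = 0.230667
P(Reactor cooling lost) [AND] = 0.736072 × 0.504120 × 0.230667 = 0.085593
Rounded to 4 decimal places: P(Reactor cooling lost) ≈ 0.0856.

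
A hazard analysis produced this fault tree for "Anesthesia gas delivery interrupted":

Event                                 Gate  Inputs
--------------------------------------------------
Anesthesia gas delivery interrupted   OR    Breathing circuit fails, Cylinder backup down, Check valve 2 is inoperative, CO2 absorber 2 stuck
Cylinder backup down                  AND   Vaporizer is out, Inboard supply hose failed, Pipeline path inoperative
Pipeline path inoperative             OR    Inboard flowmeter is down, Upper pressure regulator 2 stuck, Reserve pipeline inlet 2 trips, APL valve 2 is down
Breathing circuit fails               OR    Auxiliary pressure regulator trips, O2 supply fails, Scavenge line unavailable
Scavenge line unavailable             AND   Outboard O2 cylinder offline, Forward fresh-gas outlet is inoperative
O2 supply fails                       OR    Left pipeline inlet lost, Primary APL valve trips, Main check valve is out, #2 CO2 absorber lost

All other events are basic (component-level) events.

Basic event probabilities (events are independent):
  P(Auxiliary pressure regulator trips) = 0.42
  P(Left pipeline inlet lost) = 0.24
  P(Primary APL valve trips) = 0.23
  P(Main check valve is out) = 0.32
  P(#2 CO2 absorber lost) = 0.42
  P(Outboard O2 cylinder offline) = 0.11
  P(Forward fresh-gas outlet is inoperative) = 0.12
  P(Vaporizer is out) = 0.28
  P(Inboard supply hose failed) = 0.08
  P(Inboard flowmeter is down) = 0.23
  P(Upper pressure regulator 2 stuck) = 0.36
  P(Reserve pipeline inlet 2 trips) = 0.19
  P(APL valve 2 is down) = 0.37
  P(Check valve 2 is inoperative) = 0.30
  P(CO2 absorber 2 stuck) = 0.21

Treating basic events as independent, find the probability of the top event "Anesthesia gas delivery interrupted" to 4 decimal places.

0.9282

P(O2 supply fails) [OR] = 1 − (1−0.24) × (1−0.23) × (1−0.32) × (1−0.42) = 0.769197
P(Scavenge line unavailable) [AND] = 0.11 × 0.12 = 0.013200
P(Breathing circuit fails) [OR] = 1 − (1−0.42) × (1−0.769197) × (1−0.013200) = 0.867901
P(Pipeline path inoperative) [OR] = 1 − (1−0.23) × (1−0.36) × (1−0.19) × (1−0.37) = 0.748524
P(Cylinder backup down) [AND] = 0.28 × 0.08 × 0.748524 = 0.016767
P(Anesthesia gas delivery interrupted) [OR] = 1 − (1−0.867901) × (1−0.016767) × (1−0.30) × (1−0.21) = 0.928174
Rounded to 4 decimal places: P(Anesthesia gas delivery interrupted) ≈ 0.9282.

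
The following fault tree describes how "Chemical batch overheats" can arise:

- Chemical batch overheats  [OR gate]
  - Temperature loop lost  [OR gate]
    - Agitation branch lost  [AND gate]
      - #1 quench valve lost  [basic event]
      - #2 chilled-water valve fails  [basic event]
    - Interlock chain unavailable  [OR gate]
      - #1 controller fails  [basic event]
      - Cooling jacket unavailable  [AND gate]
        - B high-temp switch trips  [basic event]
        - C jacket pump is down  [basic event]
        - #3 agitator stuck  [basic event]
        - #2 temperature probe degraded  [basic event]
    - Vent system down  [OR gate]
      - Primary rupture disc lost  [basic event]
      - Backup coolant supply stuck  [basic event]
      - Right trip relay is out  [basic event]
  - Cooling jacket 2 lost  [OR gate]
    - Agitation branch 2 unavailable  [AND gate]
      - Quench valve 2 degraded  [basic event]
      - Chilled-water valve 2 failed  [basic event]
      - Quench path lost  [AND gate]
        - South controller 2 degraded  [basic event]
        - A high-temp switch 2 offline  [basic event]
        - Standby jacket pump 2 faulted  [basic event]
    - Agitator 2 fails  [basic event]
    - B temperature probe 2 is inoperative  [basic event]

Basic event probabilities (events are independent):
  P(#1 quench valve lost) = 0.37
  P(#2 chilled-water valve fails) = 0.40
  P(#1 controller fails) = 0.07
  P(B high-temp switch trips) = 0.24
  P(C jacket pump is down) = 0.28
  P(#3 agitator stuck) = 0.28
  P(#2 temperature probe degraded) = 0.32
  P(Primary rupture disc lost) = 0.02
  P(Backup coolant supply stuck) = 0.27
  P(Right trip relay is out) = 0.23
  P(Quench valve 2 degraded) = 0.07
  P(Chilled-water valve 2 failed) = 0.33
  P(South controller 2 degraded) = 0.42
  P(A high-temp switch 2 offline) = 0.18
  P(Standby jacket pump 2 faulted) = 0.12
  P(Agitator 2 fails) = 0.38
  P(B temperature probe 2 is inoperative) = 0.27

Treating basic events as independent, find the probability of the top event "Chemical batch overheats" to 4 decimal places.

0.8037

P(Agitation branch lost) [AND] = 0.37 × 0.40 = 0.148000
P(Cooling jacket unavailable) [AND] = 0.24 × 0.28 × 0.28 × 0.32 = 0.006021
P(Interlock chain unavailable) [OR] = 1 − (1−0.07) × (1−0.006021) = 0.075600
P(Vent system down) [OR] = 1 − (1−0.02) × (1−0.27) × (1−0.23) = 0.449142
P(Temperature loop lost) [OR] = 1 − (1−0.148000) × (1−0.075600) × (1−0.449142) = 0.566150
P(Quench path lost) [AND] = 0.42 × 0.18 × 0.12 = 0.009072
P(Agitation branch 2 unavailable) [AND] = 0.07 × 0.33 × 0.009072 = 0.000210
P(Cooling jacket 2 lost) [OR] = 1 − (1−0.000210) × (1−0.38) × (1−0.27) = 0.547495
P(Chemical batch overheats) [OR] = 1 − (1−0.566150) × (1−0.547495) = 0.803681
Rounded to 4 decimal places: P(Chemical batch overheats) ≈ 0.8037.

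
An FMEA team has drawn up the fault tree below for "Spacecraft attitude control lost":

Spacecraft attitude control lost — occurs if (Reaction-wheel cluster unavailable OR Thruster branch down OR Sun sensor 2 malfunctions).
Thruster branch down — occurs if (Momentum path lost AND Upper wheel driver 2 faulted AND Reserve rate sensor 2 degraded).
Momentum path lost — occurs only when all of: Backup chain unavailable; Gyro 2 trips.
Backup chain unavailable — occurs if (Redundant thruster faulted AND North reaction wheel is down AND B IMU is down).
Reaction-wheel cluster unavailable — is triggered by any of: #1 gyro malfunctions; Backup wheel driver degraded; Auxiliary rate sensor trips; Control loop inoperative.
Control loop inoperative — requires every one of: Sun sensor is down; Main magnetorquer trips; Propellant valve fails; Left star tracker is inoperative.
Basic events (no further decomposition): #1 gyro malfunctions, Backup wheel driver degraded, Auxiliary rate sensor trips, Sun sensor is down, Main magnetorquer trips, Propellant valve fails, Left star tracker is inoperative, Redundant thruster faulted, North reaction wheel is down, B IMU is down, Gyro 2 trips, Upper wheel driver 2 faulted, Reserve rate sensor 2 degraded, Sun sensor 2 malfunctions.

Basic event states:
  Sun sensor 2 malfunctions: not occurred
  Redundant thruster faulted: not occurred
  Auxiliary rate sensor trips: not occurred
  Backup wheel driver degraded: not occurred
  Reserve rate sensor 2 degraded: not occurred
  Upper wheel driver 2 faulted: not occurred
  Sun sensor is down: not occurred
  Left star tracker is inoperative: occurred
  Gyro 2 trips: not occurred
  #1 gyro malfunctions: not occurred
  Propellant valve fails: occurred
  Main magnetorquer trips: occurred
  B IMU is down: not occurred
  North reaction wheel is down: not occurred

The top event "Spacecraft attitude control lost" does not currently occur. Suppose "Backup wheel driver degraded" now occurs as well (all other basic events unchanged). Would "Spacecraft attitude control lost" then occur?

Yes

Counterfactual: set "Backup wheel driver degraded" to occurred.
Control loop inoperative [AND]: Sun sensor is down=not, Main magnetorquer trips=occurs, Propellant valve fails=occurs, Left star tracker is inoperative=occurs → not all inputs occur → does not occur.
Reaction-wheel cluster unavailable [OR]: #1 gyro malfunctions=not, Backup wheel driver degraded=occurs, Auxiliary rate sensor trips=not, Control loop inoperative=not → at least one input occurs → occurs.
Backup chain unavailable [AND]: Redundant thruster faulted=not, North reaction wheel is down=not, B IMU is down=not → not all inputs occur → does not occur.
Momentum path lost [AND]: Backup chain unavailable=not, Gyro 2 trips=not → not all inputs occur → does not occur.
Thruster branch down [AND]: Momentum path lost=not, Upper wheel driver 2 faulted=not, Reserve rate sensor 2 degraded=not → not all inputs occur → does not occur.
Spacecraft attitude control lost [OR]: Reaction-wheel cluster unavailable=occurs, Thruster branch down=not, Sun sensor 2 malfunctions=not → at least one input occurs → occurs.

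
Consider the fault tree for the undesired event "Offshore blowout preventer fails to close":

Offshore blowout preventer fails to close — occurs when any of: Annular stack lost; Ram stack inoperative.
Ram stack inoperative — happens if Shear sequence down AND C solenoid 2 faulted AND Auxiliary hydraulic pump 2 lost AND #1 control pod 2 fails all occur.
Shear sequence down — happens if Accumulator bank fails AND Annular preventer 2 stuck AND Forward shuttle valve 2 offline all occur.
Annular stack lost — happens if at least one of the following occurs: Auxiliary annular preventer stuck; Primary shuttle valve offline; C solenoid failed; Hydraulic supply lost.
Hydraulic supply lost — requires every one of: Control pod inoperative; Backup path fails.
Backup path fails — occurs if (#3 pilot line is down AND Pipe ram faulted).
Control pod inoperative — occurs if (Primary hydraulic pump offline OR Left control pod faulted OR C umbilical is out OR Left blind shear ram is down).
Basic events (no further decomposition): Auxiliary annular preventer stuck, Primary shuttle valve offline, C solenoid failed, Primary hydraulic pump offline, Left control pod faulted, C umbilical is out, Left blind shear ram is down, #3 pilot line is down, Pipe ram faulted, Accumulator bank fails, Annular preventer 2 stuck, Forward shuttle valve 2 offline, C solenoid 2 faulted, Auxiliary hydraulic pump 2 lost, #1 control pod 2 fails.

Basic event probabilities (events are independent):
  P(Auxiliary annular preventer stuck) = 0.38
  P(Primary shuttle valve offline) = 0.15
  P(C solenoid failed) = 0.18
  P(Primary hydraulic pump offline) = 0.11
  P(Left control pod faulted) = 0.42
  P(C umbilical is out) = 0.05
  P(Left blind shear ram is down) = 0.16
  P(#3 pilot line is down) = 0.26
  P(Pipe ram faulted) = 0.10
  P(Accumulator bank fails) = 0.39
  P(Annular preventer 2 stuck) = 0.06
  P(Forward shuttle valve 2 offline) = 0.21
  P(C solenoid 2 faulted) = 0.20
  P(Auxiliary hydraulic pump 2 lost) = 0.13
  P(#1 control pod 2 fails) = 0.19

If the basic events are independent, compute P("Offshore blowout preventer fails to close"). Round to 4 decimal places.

P(Control pod inoperative) [OR] = 1 − (1−0.11) × (1−0.42) × (1−0.05) × (1−0.16) = 0.588072
P(Backup path fails) [AND] = 0.26 × 0.10 = 0.026000
P(Hydraulic supply lost) [AND] = 0.588072 × 0.026000 = 0.015290
P(Annular stack lost) [OR] = 1 − (1−0.38) × (1−0.15) × (1−0.18) × (1−0.015290) = 0.574467
P(Shear sequence down) [AND] = 0.39 × 0.06 × 0.21 = 0.004914
P(Ram stack inoperative) [AND] = 0.004914 × 0.20 × 0.13 × 0.19 = 0.000024
P(Offshore blowout preventer fails to close) [OR] = 1 − (1−0.574467) × (1−0.000024) = 0.574477
Rounded to 4 decimal places: P(Offshore blowout preventer fails to close) ≈ 0.5745.

0.5745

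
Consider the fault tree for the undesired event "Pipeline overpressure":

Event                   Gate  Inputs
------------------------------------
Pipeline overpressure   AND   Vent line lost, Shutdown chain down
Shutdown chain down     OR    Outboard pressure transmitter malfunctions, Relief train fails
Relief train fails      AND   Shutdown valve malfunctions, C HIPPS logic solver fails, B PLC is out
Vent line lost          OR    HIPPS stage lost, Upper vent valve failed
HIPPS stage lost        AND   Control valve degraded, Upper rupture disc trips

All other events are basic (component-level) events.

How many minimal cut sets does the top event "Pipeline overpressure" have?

HIPPS stage lost [AND]: one cut set from each child combined → 1 × 1 = 1 cut set(s).
Vent line lost [OR]: union of children's cut sets → 2 cut set(s).
Relief train fails [AND]: one cut set from each child combined → 1 × 1 × 1 = 1 cut set(s).
Shutdown chain down [OR]: union of children's cut sets → 2 cut set(s).
Pipeline overpressure [AND]: one cut set from each child combined → 2 × 2 = 4 cut set(s).
Minimal cut sets: {Control valve degraded, Outboard pressure transmitter malfunctions, Upper rupture disc trips}; {B PLC is out, C HIPPS logic solver fails, Control valve degraded, Shutdown valve malfunctions, Upper rupture disc trips}; {Outboard pressure transmitter malfunctions, Upper vent valve failed}; {B PLC is out, C HIPPS logic solver fails, Shutdown valve malfunctions, Upper vent valve failed}.

4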